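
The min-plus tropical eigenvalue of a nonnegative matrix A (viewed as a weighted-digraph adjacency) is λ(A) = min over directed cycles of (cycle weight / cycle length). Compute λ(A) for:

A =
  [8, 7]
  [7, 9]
λ(A) = 7

Enumerate directed cycles and compute their means (weight / length). Sample:
  cycle 0 → 0: weight = 8, length = 1, mean = 8/1 ≈ 8.000
  cycle 1 → 1: weight = 9, length = 1, mean = 9/1 ≈ 9.000
  cycle 0 → 1 → 0: weight = 14, length = 2, mean = 14/2 ≈ 7.000
  cycle 1 → 0 → 1: weight = 14, length = 2, mean = 14/2 ≈ 7.000
Minimum mean = 7.000, attained e.g. along the cycle 0 → 1 → 0 with weight 14 and length 2. So λ(A) = 14/2 = 7.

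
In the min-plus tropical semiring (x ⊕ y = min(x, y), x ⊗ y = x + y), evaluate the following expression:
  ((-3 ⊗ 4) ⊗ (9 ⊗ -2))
((-3 ⊗ 4) ⊗ (9 ⊗ -2)) = 8

Expand innermost to outermost. Recall ⊕ takes the minimum of its arguments and ⊗ takes their sum. Working out the expression ((-3 ⊗ 4) ⊗ (9 ⊗ -2)) gives 8.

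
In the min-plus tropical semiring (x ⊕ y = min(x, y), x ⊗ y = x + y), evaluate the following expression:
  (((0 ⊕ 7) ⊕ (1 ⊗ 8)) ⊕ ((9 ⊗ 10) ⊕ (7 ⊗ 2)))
(((0 ⊕ 7) ⊕ (1 ⊗ 8)) ⊕ ((9 ⊗ 10) ⊕ (7 ⊗ 2))) = 0

Expand innermost to outermost. Recall ⊕ takes the minimum of its arguments and ⊗ takes their sum. Working out the expression (((0 ⊕ 7) ⊕ (1 ⊗ 8)) ⊕ ((9 ⊗ 10) ⊕ (7 ⊗ 2))) gives 0.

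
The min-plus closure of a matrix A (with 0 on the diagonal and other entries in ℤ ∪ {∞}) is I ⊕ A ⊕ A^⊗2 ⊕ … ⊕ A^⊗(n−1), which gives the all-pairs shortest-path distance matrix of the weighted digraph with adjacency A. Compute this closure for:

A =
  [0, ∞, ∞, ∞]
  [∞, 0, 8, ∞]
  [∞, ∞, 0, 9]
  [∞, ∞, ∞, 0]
Closure =
  [0, ∞, ∞, ∞]
  [∞, 0, 8, 17]
  [∞, ∞, 0, 9]
  [∞, ∞, ∞, 0]

This is the Floyd-Warshall all-pairs shortest-path computation. For each intermediate vertex k = 0, 1, …, 3, update dist[i][j] ← min(dist[i][j], dist[i][k] + dist[k][j]). The final matrix gives, for each (i, j), the minimum total weight of any directed path from i to j (possibly empty when i = j).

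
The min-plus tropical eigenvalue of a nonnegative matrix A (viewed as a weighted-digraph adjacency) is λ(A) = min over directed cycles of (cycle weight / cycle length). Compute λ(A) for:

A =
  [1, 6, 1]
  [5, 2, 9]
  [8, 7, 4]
λ(A) = 1

Enumerate directed cycles and compute their means (weight / length). Sample:
  cycle 0 → 0: weight = 1, length = 1, mean = 1/1 ≈ 1.000
  cycle 1 → 1: weight = 2, length = 1, mean = 2/1 ≈ 2.000
  cycle 2 → 2: weight = 4, length = 1, mean = 4/1 ≈ 4.000
  cycle 0 → 1 → 0: weight = 11, length = 2, mean = 11/2 ≈ 5.500
  cycle 0 → 2 → 0: weight = 9, length = 2, mean = 9/2 ≈ 4.500
  cycle 1 → 0 → 1: weight = 11, length = 2, mean = 11/2 ≈ 5.500
Minimum mean = 1.000, attained e.g. along the cycle 0 → 0 with weight 1 and length 1. So λ(A) = 1/1 = 1.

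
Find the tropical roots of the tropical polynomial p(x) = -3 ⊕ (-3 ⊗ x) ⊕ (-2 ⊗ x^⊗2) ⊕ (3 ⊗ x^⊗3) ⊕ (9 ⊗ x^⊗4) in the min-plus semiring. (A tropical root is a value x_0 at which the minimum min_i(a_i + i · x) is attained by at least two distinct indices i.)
Roots: {-6, -5, -1, 0}

Each tropical root is a break point of the lower envelope of the lines y = a_i + i · x (there are 5 lines, with slopes 0, 1, ..., 4). Only the lines that attain the minimum somewhere contribute to roots; other lines are dominated. Here the surviving (envelope) indices are i = 4, i = 3, i = 2, i = 1, i = 0.
Intersections between consecutive envelope lines give the roots: for adjacent envelope indices i < j the intersection is x = (a_i − a_j) / (j − i). Reading off the sorted break points: {-6, -5, -1, 0}.
Verification: at each break x_0, at least two indices attain the minimum of min_i(a_i + i · x_0).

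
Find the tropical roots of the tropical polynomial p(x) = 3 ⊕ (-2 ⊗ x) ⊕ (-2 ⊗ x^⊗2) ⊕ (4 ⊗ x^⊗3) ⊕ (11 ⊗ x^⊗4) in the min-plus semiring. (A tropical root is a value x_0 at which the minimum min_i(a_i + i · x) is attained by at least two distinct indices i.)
Roots: {-7, -6, 0, 5}

Each tropical root is a break point of the lower envelope of the lines y = a_i + i · x (there are 5 lines, with slopes 0, 1, ..., 4). Only the lines that attain the minimum somewhere contribute to roots; other lines are dominated. Here the surviving (envelope) indices are i = 4, i = 3, i = 2, i = 1, i = 0.
Intersections between consecutive envelope lines give the roots: for adjacent envelope indices i < j the intersection is x = (a_i − a_j) / (j − i). Reading off the sorted break points: {-7, -6, 0, 5}.
Verification: at each break x_0, at least two indices attain the minimum of min_i(a_i + i · x_0).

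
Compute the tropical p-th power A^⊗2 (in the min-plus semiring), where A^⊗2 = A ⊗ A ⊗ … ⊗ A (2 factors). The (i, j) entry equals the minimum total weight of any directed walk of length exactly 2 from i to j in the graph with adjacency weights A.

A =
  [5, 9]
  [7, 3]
A^⊗2 =
  [10, 12]
  [10, 6]

Each entry (A^⊗2)_ij equals the minimum over all length-2 walks i = v_0 → v_1 → … → v_2 = j of Σ_t A[v_t][v_{t+1}]. For example, for (i, j) = (0, 1) we minimise over 2 possible intermediate vertex sequences; the minimum is 12, attained along the walk 0 → 1 → 1.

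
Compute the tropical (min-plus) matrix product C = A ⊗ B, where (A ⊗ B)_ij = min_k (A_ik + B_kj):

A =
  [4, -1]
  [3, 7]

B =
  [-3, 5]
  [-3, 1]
A ⊗ B =
  [-4, 0]
  [0, 8]

Apply the min-plus product entry-by-entry:
  C[0][0] = min over k of (A[0][0] + B[0][0] = 4 + -3 = 1, A[0][1] + B[1][0] = -1 + -3 = -4) = -4 (attained at k = 1)
  C[0][1] = min over k of (A[0][0] + B[0][1] = 4 + 5 = 9, A[0][1] + B[1][1] = -1 + 1 = 0) = 0 (attained at k = 1)
  C[1][0] = min over k of (A[1][0] + B[0][0] = 3 + -3 = 0, A[1][1] + B[1][0] = 7 + -3 = 4) = 0 (attained at k = 0)
  C[1][1] = min over k of (A[1][0] + B[0][1] = 3 + 5 = 8, A[1][1] + B[1][1] = 7 + 1 = 8) = 8 (attained at k = 0)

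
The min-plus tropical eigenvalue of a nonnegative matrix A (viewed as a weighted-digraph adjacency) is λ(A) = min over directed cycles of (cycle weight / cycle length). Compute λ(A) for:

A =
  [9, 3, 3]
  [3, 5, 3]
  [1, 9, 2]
λ(A) = 2

Enumerate directed cycles and compute their means (weight / length). Sample:
  cycle 0 → 0: weight = 9, length = 1, mean = 9/1 ≈ 9.000
  cycle 1 → 1: weight = 5, length = 1, mean = 5/1 ≈ 5.000
  cycle 2 → 2: weight = 2, length = 1, mean = 2/1 ≈ 2.000
  cycle 0 → 1 → 0: weight = 6, length = 2, mean = 6/2 ≈ 3.000
  cycle 0 → 2 → 0: weight = 4, length = 2, mean = 4/2 ≈ 2.000
  cycle 1 → 0 → 1: weight = 6, length = 2, mean = 6/2 ≈ 3.000
Minimum mean = 2.000, attained e.g. along the cycle 2 → 2 with weight 2 and length 1. So λ(A) = 2/1 = 2.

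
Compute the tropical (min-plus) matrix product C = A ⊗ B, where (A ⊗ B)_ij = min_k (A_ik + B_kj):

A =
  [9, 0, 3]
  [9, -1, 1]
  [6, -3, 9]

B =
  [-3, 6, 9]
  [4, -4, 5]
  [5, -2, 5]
A ⊗ B =
  [4, -4, 5]
  [3, -5, 4]
  [1, -7, 2]

Apply the min-plus product entry-by-entry:
  C[0][0] = min over k of (A[0][0] + B[0][0] = 9 + -3 = 6, A[0][1] + B[1][0] = 0 + 4 = 4, A[0][2] + B[2][0] = 3 + 5 = 8) = 4 (attained at k = 1)
  C[0][1] = min over k of (A[0][0] + B[0][1] = 9 + 6 = 15, A[0][1] + B[1][1] = 0 + -4 = -4, A[0][2] + B[2][1] = 3 + -2 = 1) = -4 (attained at k = 1)
  C[0][2] = min over k of (A[0][0] + B[0][2] = 9 + 9 = 18, A[0][1] + B[1][2] = 0 + 5 = 5, A[0][2] + B[2][2] = 3 + 5 = 8) = 5 (attained at k = 1)
  C[1][0] = min over k of (A[1][0] + B[0][0] = 9 + -3 = 6, A[1][1] + B[1][0] = -1 + 4 = 3, A[1][2] + B[2][0] = 1 + 5 = 6) = 3 (attained at k = 1)
  C[1][1] = min over k of (A[1][0] + B[0][1] = 9 + 6 = 15, A[1][1] + B[1][1] = -1 + -4 = -5, A[1][2] + B[2][1] = 1 + -2 = -1) = -5 (attained at k = 1)
  C[1][2] = min over k of (A[1][0] + B[0][2] = 9 + 9 = 18, A[1][1] + B[1][2] = -1 + 5 = 4, A[1][2] + B[2][2] = 1 + 5 = 6) = 4 (attained at k = 1)
  C[2][0] = min over k of (A[2][0] + B[0][0] = 6 + -3 = 3, A[2][1] + B[1][0] = -3 + 4 = 1, A[2][2] + B[2][0] = 9 + 5 = 14) = 1 (attained at k = 1)
  C[2][1] = min over k of (A[2][0] + B[0][1] = 6 + 6 = 12, A[2][1] + B[1][1] = -3 + -4 = -7, A[2][2] + B[2][1] = 9 + -2 = 7) = -7 (attained at k = 1)
  C[2][2] = min over k of (A[2][0] + B[0][2] = 6 + 9 = 15, A[2][1] + B[1][2] = -3 + 5 = 2, A[2][2] + B[2][2] = 9 + 5 = 14) = 2 (attained at k = 1)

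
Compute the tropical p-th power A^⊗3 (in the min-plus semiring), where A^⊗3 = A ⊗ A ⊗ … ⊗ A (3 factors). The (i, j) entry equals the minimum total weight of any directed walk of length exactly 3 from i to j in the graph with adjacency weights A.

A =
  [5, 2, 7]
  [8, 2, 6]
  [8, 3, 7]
A^⊗3 =
  [12, 6, 10]
  [12, 6, 10]
  [13, 7, 11]

Each entry (A^⊗3)_ij equals the minimum over all length-3 walks i = v_0 → v_1 → … → v_3 = j of Σ_t A[v_t][v_{t+1}]. For example, for (i, j) = (0, 2) we minimise over 9 possible intermediate vertex sequences; the minimum is 10, attained along the walk 0 → 1 → 1 → 2.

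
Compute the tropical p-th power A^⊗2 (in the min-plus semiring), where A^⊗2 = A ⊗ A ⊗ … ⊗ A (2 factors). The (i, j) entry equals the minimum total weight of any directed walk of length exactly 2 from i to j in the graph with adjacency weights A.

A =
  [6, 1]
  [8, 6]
A^⊗2 =
  [9, 7]
  [14, 9]

Each entry (A^⊗2)_ij equals the minimum over all length-2 walks i = v_0 → v_1 → … → v_2 = j of Σ_t A[v_t][v_{t+1}]. For example, for (i, j) = (0, 1) we minimise over 2 possible intermediate vertex sequences; the minimum is 7, attained along the walk 0 → 0 → 1.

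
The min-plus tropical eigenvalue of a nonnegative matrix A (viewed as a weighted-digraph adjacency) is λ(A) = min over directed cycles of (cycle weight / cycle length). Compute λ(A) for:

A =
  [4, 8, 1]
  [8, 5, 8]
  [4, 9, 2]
λ(A) = 2

Enumerate directed cycles and compute their means (weight / length). Sample:
  cycle 0 → 0: weight = 4, length = 1, mean = 4/1 ≈ 4.000
  cycle 1 → 1: weight = 5, length = 1, mean = 5/1 ≈ 5.000
  cycle 2 → 2: weight = 2, length = 1, mean = 2/1 ≈ 2.000
  cycle 0 → 1 → 0: weight = 16, length = 2, mean = 16/2 ≈ 8.000
  cycle 0 → 2 → 0: weight = 5, length = 2, mean = 5/2 ≈ 2.500
  cycle 1 → 0 → 1: weight = 16, length = 2, mean = 16/2 ≈ 8.000
Minimum mean = 2.000, attained e.g. along the cycle 2 → 2 with weight 2 and length 1. So λ(A) = 2/1 = 2.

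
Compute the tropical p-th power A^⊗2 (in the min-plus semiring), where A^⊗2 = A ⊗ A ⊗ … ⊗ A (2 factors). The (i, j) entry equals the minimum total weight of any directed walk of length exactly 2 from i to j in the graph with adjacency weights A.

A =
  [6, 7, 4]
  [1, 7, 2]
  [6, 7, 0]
A^⊗2 =
  [8, 11, 4]
  [7, 8, 2]
  [6, 7, 0]

Each entry (A^⊗2)_ij equals the minimum over all length-2 walks i = v_0 → v_1 → … → v_2 = j of Σ_t A[v_t][v_{t+1}]. For example, for (i, j) = (0, 2) we minimise over 3 possible intermediate vertex sequences; the minimum is 4, attained along the walk 0 → 2 → 2.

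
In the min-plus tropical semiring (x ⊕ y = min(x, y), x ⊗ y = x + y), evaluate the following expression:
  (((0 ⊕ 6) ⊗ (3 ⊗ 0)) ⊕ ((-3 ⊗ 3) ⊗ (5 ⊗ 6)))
(((0 ⊕ 6) ⊗ (3 ⊗ 0)) ⊕ ((-3 ⊗ 3) ⊗ (5 ⊗ 6))) = 3

Expand innermost to outermost. Recall ⊕ takes the minimum of its arguments and ⊗ takes their sum. Working out the expression (((0 ⊕ 6) ⊗ (3 ⊗ 0)) ⊕ ((-3 ⊗ 3) ⊗ (5 ⊗ 6))) gives 3.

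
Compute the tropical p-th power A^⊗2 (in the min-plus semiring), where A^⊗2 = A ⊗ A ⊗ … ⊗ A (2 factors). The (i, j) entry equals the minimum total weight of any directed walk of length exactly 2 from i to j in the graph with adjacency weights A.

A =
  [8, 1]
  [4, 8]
A^⊗2 =
  [5, 9]
  [12, 5]

Each entry (A^⊗2)_ij equals the minimum over all length-2 walks i = v_0 → v_1 → … → v_2 = j of Σ_t A[v_t][v_{t+1}]. For example, for (i, j) = (0, 1) we minimise over 2 possible intermediate vertex sequences; the minimum is 9, attained along the walk 0 → 0 → 1.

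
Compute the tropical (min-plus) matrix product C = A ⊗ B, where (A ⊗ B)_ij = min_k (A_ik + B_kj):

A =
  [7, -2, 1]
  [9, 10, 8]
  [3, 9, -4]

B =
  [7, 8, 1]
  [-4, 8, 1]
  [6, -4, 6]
A ⊗ B =
  [-6, -3, -1]
  [6, 4, 10]
  [2, -8, 2]

Apply the min-plus product entry-by-entry:
  C[0][0] = min over k of (A[0][0] + B[0][0] = 7 + 7 = 14, A[0][1] + B[1][0] = -2 + -4 = -6, A[0][2] + B[2][0] = 1 + 6 = 7) = -6 (attained at k = 1)
  C[0][1] = min over k of (A[0][0] + B[0][1] = 7 + 8 = 15, A[0][1] + B[1][1] = -2 + 8 = 6, A[0][2] + B[2][1] = 1 + -4 = -3) = -3 (attained at k = 2)
  C[0][2] = min over k of (A[0][0] + B[0][2] = 7 + 1 = 8, A[0][1] + B[1][2] = -2 + 1 = -1, A[0][2] + B[2][2] = 1 + 6 = 7) = -1 (attained at k = 1)
  C[1][0] = min over k of (A[1][0] + B[0][0] = 9 + 7 = 16, A[1][1] + B[1][0] = 10 + -4 = 6, A[1][2] + B[2][0] = 8 + 6 = 14) = 6 (attained at k = 1)
  C[1][1] = min over k of (A[1][0] + B[0][1] = 9 + 8 = 17, A[1][1] + B[1][1] = 10 + 8 = 18, A[1][2] + B[2][1] = 8 + -4 = 4) = 4 (attained at k = 2)
  C[1][2] = min over k of (A[1][0] + B[0][2] = 9 + 1 = 10, A[1][1] + B[1][2] = 10 + 1 = 11, A[1][2] + B[2][2] = 8 + 6 = 14) = 10 (attained at k = 0)
  C[2][0] = min over k of (A[2][0] + B[0][0] = 3 + 7 = 10, A[2][1] + B[1][0] = 9 + -4 = 5, A[2][2] + B[2][0] = -4 + 6 = 2) = 2 (attained at k = 2)
  C[2][1] = min over k of (A[2][0] + B[0][1] = 3 + 8 = 11, A[2][1] + B[1][1] = 9 + 8 = 17, A[2][2] + B[2][1] = -4 + -4 = -8) = -8 (attained at k = 2)
  C[2][2] = min over k of (A[2][0] + B[0][2] = 3 + 1 = 4, A[2][1] + B[1][2] = 9 + 1 = 10, A[2][2] + B[2][2] = -4 + 6 = 2) = 2 (attained at k = 2)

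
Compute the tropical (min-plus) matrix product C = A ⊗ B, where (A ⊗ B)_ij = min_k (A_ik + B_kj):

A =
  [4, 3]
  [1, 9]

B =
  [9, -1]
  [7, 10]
A ⊗ B =
  [10, 3]
  [10, 0]

Apply the min-plus product entry-by-entry:
  C[0][0] = min over k of (A[0][0] + B[0][0] = 4 + 9 = 13, A[0][1] + B[1][0] = 3 + 7 = 10) = 10 (attained at k = 1)
  C[0][1] = min over k of (A[0][0] + B[0][1] = 4 + -1 = 3, A[0][1] + B[1][1] = 3 + 10 = 13) = 3 (attained at k = 0)
  C[1][0] = min over k of (A[1][0] + B[0][0] = 1 + 9 = 10, A[1][1] + B[1][0] = 9 + 7 = 16) = 10 (attained at k = 0)
  C[1][1] = min over k of (A[1][0] + B[0][1] = 1 + -1 = 0, A[1][1] + B[1][1] = 9 + 10 = 19) = 0 (attained at k = 0)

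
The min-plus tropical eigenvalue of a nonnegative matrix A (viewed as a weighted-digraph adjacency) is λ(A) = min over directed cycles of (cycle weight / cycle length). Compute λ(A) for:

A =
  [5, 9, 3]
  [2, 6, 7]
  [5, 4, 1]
λ(A) = 1

Enumerate directed cycles and compute their means (weight / length). Sample:
  cycle 0 → 0: weight = 5, length = 1, mean = 5/1 ≈ 5.000
  cycle 1 → 1: weight = 6, length = 1, mean = 6/1 ≈ 6.000
  cycle 2 → 2: weight = 1, length = 1, mean = 1/1 ≈ 1.000
  cycle 0 → 1 → 0: weight = 11, length = 2, mean = 11/2 ≈ 5.500
  cycle 0 → 2 → 0: weight = 8, length = 2, mean = 8/2 ≈ 4.000
  cycle 1 → 0 → 1: weight = 11, length = 2, mean = 11/2 ≈ 5.500
Minimum mean = 1.000, attained e.g. along the cycle 2 → 2 with weight 1 and length 1. So λ(A) = 1/1 = 1.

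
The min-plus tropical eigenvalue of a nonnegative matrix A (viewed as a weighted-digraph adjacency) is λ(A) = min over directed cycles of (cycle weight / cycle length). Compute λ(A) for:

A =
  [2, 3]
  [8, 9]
λ(A) = 2

Enumerate directed cycles and compute their means (weight / length). Sample:
  cycle 0 → 0: weight = 2, length = 1, mean = 2/1 ≈ 2.000
  cycle 1 → 1: weight = 9, length = 1, mean = 9/1 ≈ 9.000
  cycle 0 → 1 → 0: weight = 11, length = 2, mean = 11/2 ≈ 5.500
  cycle 1 → 0 → 1: weight = 11, length = 2, mean = 11/2 ≈ 5.500
Minimum mean = 2.000, attained e.g. along the cycle 0 → 0 with weight 2 and length 1. So λ(A) = 2/1 = 2.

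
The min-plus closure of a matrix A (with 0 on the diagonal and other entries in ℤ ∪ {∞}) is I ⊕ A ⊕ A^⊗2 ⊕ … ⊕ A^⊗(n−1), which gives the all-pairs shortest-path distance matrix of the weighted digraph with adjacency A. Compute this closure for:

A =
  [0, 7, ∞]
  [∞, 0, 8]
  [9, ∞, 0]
Closure =
  [0, 7, 15]
  [17, 0, 8]
  [9, 16, 0]

This is the Floyd-Warshall all-pairs shortest-path computation. For each intermediate vertex k = 0, 1, …, 2, update dist[i][j] ← min(dist[i][j], dist[i][k] + dist[k][j]). The final matrix gives, for each (i, j), the minimum total weight of any directed path from i to j (possibly empty when i = j).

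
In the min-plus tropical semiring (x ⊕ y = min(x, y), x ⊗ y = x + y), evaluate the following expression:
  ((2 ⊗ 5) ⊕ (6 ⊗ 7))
((2 ⊗ 5) ⊕ (6 ⊗ 7)) = 7

Expand innermost to outermost. Recall ⊕ takes the minimum of its arguments and ⊗ takes their sum. Working out the expression ((2 ⊗ 5) ⊕ (6 ⊗ 7)) gives 7.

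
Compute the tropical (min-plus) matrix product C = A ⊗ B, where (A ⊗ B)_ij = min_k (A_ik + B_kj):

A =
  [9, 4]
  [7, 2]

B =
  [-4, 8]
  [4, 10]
A ⊗ B =
  [5, 14]
  [3, 12]

Apply the min-plus product entry-by-entry:
  C[0][0] = min over k of (A[0][0] + B[0][0] = 9 + -4 = 5, A[0][1] + B[1][0] = 4 + 4 = 8) = 5 (attained at k = 0)
  C[0][1] = min over k of (A[0][0] + B[0][1] = 9 + 8 = 17, A[0][1] + B[1][1] = 4 + 10 = 14) = 14 (attained at k = 1)
  C[1][0] = min over k of (A[1][0] + B[0][0] = 7 + -4 = 3, A[1][1] + B[1][0] = 2 + 4 = 6) = 3 (attained at k = 0)
  C[1][1] = min over k of (A[1][0] + B[0][1] = 7 + 8 = 15, A[1][1] + B[1][1] = 2 + 10 = 12) = 12 (attained at k = 1)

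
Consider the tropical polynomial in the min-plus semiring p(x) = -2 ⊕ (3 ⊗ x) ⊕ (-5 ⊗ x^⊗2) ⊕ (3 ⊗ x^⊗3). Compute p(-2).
p(-2) = -9

A tropical monomial a ⊗ x^⊗i evaluates to a + i · x. Evaluating each term at x = -2:
  Term 0 contributes -2 + 0 · -2 = -2
  Term 1 contributes 3 + 1 · -2 = 1
  Term 2 contributes -5 + 2 · -2 = -9
  Term 3 contributes 3 + 3 · -2 = -3
p(-2) = ⊕ of these = min[-2, 1, -9, -3] = -9.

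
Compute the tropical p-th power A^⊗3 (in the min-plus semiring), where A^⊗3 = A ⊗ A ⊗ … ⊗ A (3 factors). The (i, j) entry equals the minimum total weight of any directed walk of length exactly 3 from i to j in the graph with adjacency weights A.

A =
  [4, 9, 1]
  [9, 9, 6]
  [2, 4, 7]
A^⊗3 =
  [7, 9, 4]
  [12, 14, 9]
  [5, 7, 7]

Each entry (A^⊗3)_ij equals the minimum over all length-3 walks i = v_0 → v_1 → … → v_3 = j of Σ_t A[v_t][v_{t+1}]. For example, for (i, j) = (0, 2) we minimise over 9 possible intermediate vertex sequences; the minimum is 4, attained along the walk 0 → 2 → 0 → 2.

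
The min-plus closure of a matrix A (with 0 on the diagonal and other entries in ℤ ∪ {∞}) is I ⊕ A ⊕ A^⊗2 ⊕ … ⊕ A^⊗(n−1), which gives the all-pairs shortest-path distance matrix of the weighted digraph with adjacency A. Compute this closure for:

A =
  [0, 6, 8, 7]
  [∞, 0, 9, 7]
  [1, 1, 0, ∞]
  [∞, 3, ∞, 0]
Closure =
  [0, 6, 8, 7]
  [10, 0, 9, 7]
  [1, 1, 0, 8]
  [13, 3, 12, 0]

This is the Floyd-Warshall all-pairs shortest-path computation. For each intermediate vertex k = 0, 1, …, 3, update dist[i][j] ← min(dist[i][j], dist[i][k] + dist[k][j]). The final matrix gives, for each (i, j), the minimum total weight of any directed path from i to j (possibly empty when i = j).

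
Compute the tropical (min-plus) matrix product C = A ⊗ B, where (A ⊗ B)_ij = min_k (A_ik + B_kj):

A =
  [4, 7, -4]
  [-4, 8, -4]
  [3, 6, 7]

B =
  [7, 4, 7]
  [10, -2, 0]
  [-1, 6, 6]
A ⊗ B =
  [-5, 2, 2]
  [-5, 0, 2]
  [6, 4, 6]

Apply the min-plus product entry-by-entry:
  C[0][0] = min over k of (A[0][0] + B[0][0] = 4 + 7 = 11, A[0][1] + B[1][0] = 7 + 10 = 17, A[0][2] + B[2][0] = -4 + -1 = -5) = -5 (attained at k = 2)
  C[0][1] = min over k of (A[0][0] + B[0][1] = 4 + 4 = 8, A[0][1] + B[1][1] = 7 + -2 = 5, A[0][2] + B[2][1] = -4 + 6 = 2) = 2 (attained at k = 2)
  C[0][2] = min over k of (A[0][0] + B[0][2] = 4 + 7 = 11, A[0][1] + B[1][2] = 7 + 0 = 7, A[0][2] + B[2][2] = -4 + 6 = 2) = 2 (attained at k = 2)
  C[1][0] = min over k of (A[1][0] + B[0][0] = -4 + 7 = 3, A[1][1] + B[1][0] = 8 + 10 = 18, A[1][2] + B[2][0] = -4 + -1 = -5) = -5 (attained at k = 2)
  C[1][1] = min over k of (A[1][0] + B[0][1] = -4 + 4 = 0, A[1][1] + B[1][1] = 8 + -2 = 6, A[1][2] + B[2][1] = -4 + 6 = 2) = 0 (attained at k = 0)
  C[1][2] = min over k of (A[1][0] + B[0][2] = -4 + 7 = 3, A[1][1] + B[1][2] = 8 + 0 = 8, A[1][2] + B[2][2] = -4 + 6 = 2) = 2 (attained at k = 2)
  C[2][0] = min over k of (A[2][0] + B[0][0] = 3 + 7 = 10, A[2][1] + B[1][0] = 6 + 10 = 16, A[2][2] + B[2][0] = 7 + -1 = 6) = 6 (attained at k = 2)
  C[2][1] = min over k of (A[2][0] + B[0][1] = 3 + 4 = 7, A[2][1] + B[1][1] = 6 + -2 = 4, A[2][2] + B[2][1] = 7 + 6 = 13) = 4 (attained at k = 1)
  C[2][2] = min over k of (A[2][0] + B[0][2] = 3 + 7 = 10, A[2][1] + B[1][2] = 6 + 0 = 6, A[2][2] + B[2][2] = 7 + 6 = 13) = 6 (attained at k = 1)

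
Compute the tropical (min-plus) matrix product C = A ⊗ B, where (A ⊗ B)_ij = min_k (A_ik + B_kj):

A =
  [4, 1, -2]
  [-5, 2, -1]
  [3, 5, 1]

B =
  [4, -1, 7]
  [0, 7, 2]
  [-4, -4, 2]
A ⊗ B =
  [-6, -6, 0]
  [-5, -6, 1]
  [-3, -3, 3]

Apply the min-plus product entry-by-entry:
  C[0][0] = min over k of (A[0][0] + B[0][0] = 4 + 4 = 8, A[0][1] + B[1][0] = 1 + 0 = 1, A[0][2] + B[2][0] = -2 + -4 = -6) = -6 (attained at k = 2)
  C[0][1] = min over k of (A[0][0] + B[0][1] = 4 + -1 = 3, A[0][1] + B[1][1] = 1 + 7 = 8, A[0][2] + B[2][1] = -2 + -4 = -6) = -6 (attained at k = 2)
  C[0][2] = min over k of (A[0][0] + B[0][2] = 4 + 7 = 11, A[0][1] + B[1][2] = 1 + 2 = 3, A[0][2] + B[2][2] = -2 + 2 = 0) = 0 (attained at k = 2)
  C[1][0] = min over k of (A[1][0] + B[0][0] = -5 + 4 = -1, A[1][1] + B[1][0] = 2 + 0 = 2, A[1][2] + B[2][0] = -1 + -4 = -5) = -5 (attained at k = 2)
  C[1][1] = min over k of (A[1][0] + B[0][1] = -5 + -1 = -6, A[1][1] + B[1][1] = 2 + 7 = 9, A[1][2] + B[2][1] = -1 + -4 = -5) = -6 (attained at k = 0)
  C[1][2] = min over k of (A[1][0] + B[0][2] = -5 + 7 = 2, A[1][1] + B[1][2] = 2 + 2 = 4, A[1][2] + B[2][2] = -1 + 2 = 1) = 1 (attained at k = 2)
  C[2][0] = min over k of (A[2][0] + B[0][0] = 3 + 4 = 7, A[2][1] + B[1][0] = 5 + 0 = 5, A[2][2] + B[2][0] = 1 + -4 = -3) = -3 (attained at k = 2)
  C[2][1] = min over k of (A[2][0] + B[0][1] = 3 + -1 = 2, A[2][1] + B[1][1] = 5 + 7 = 12, A[2][2] + B[2][1] = 1 + -4 = -3) = -3 (attained at k = 2)
  C[2][2] = min over k of (A[2][0] + B[0][2] = 3 + 7 = 10, A[2][1] + B[1][2] = 5 + 2 = 7, A[2][2] + B[2][2] = 1 + 2 = 3) = 3 (attained at k = 2)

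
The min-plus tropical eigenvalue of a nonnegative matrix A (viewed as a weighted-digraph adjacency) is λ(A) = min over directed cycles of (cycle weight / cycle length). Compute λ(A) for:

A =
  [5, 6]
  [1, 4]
λ(A) = 7/2

Enumerate directed cycles and compute their means (weight / length). Sample:
  cycle 0 → 0: weight = 5, length = 1, mean = 5/1 ≈ 5.000
  cycle 1 → 1: weight = 4, length = 1, mean = 4/1 ≈ 4.000
  cycle 0 → 1 → 0: weight = 7, length = 2, mean = 7/2 ≈ 3.500
  cycle 1 → 0 → 1: weight = 7, length = 2, mean = 7/2 ≈ 3.500
Minimum mean = 3.500, attained e.g. along the cycle 0 → 1 → 0 with weight 7 and length 2. So λ(A) = 7/2 = 7/2.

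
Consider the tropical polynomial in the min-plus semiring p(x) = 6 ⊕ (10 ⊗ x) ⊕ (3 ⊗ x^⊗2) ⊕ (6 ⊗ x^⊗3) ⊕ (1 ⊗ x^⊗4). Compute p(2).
p(2) = 6

A tropical monomial a ⊗ x^⊗i evaluates to a + i · x. Evaluating each term at x = 2:
  Term 0 contributes 6 + 0 · 2 = 6
  Term 1 contributes 10 + 1 · 2 = 12
  Term 2 contributes 3 + 2 · 2 = 7
  Term 3 contributes 6 + 3 · 2 = 12
  Term 4 contributes 1 + 4 · 2 = 9
p(2) = ⊕ of these = min[6, 12, 7, 12, 9] = 6.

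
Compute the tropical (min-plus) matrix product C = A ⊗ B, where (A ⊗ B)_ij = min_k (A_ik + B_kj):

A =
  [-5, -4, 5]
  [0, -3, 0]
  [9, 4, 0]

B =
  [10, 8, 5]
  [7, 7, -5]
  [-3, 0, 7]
A ⊗ B =
  [2, 3, -9]
  [-3, 0, -8]
  [-3, 0, -1]

Apply the min-plus product entry-by-entry:
  C[0][0] = min over k of (A[0][0] + B[0][0] = -5 + 10 = 5, A[0][1] + B[1][0] = -4 + 7 = 3, A[0][2] + B[2][0] = 5 + -3 = 2) = 2 (attained at k = 2)
  C[0][1] = min over k of (A[0][0] + B[0][1] = -5 + 8 = 3, A[0][1] + B[1][1] = -4 + 7 = 3, A[0][2] + B[2][1] = 5 + 0 = 5) = 3 (attained at k = 0)
  C[0][2] = min over k of (A[0][0] + B[0][2] = -5 + 5 = 0, A[0][1] + B[1][2] = -4 + -5 = -9, A[0][2] + B[2][2] = 5 + 7 = 12) = -9 (attained at k = 1)
  C[1][0] = min over k of (A[1][0] + B[0][0] = 0 + 10 = 10, A[1][1] + B[1][0] = -3 + 7 = 4, A[1][2] + B[2][0] = 0 + -3 = -3) = -3 (attained at k = 2)
  C[1][1] = min over k of (A[1][0] + B[0][1] = 0 + 8 = 8, A[1][1] + B[1][1] = -3 + 7 = 4, A[1][2] + B[2][1] = 0 + 0 = 0) = 0 (attained at k = 2)
  C[1][2] = min over k of (A[1][0] + B[0][2] = 0 + 5 = 5, A[1][1] + B[1][2] = -3 + -5 = -8, A[1][2] + B[2][2] = 0 + 7 = 7) = -8 (attained at k = 1)
  C[2][0] = min over k of (A[2][0] + B[0][0] = 9 + 10 = 19, A[2][1] + B[1][0] = 4 + 7 = 11, A[2][2] + B[2][0] = 0 + -3 = -3) = -3 (attained at k = 2)
  C[2][1] = min over k of (A[2][0] + B[0][1] = 9 + 8 = 17, A[2][1] + B[1][1] = 4 + 7 = 11, A[2][2] + B[2][1] = 0 + 0 = 0) = 0 (attained at k = 2)
  C[2][2] = min over k of (A[2][0] + B[0][2] = 9 + 5 = 14, A[2][1] + B[1][2] = 4 + -5 = -1, A[2][2] + B[2][2] = 0 + 7 = 7) = -1 (attained at k = 1)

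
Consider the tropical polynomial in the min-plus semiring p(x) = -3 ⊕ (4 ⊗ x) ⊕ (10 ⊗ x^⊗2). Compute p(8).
p(8) = -3

A tropical monomial a ⊗ x^⊗i evaluates to a + i · x. Evaluating each term at x = 8:
  Term 0 contributes -3 + 0 · 8 = -3
  Term 1 contributes 4 + 1 · 8 = 12
  Term 2 contributes 10 + 2 · 8 = 26
p(8) = ⊕ of these = min[-3, 12, 26] = -3.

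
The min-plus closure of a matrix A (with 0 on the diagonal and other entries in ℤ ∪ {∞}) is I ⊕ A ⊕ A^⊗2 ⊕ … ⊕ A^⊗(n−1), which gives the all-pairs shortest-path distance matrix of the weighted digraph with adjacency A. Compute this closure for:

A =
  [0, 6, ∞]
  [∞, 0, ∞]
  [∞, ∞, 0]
Closure =
  [0, 6, ∞]
  [∞, 0, ∞]
  [∞, ∞, 0]

This is the Floyd-Warshall all-pairs shortest-path computation. For each intermediate vertex k = 0, 1, …, 2, update dist[i][j] ← min(dist[i][j], dist[i][k] + dist[k][j]). The final matrix gives, for each (i, j), the minimum total weight of any directed path from i to j (possibly empty when i = j).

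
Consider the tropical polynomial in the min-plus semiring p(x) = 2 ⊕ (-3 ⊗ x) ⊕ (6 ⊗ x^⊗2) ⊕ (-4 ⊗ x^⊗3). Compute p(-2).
p(-2) = -10

A tropical monomial a ⊗ x^⊗i evaluates to a + i · x. Evaluating each term at x = -2:
  Term 0 contributes 2 + 0 · -2 = 2
  Term 1 contributes -3 + 1 · -2 = -5
  Term 2 contributes 6 + 2 · -2 = 2
  Term 3 contributes -4 + 3 · -2 = -10
p(-2) = ⊕ of these = min[2, -5, 2, -10] = -10.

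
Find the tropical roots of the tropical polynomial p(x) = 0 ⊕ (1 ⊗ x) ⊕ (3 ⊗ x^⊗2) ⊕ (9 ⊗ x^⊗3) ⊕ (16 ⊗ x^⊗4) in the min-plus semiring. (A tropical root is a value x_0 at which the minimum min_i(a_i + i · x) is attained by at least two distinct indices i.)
Roots: {-7, -6, -2, -1}

Each tropical root is a break point of the lower envelope of the lines y = a_i + i · x (there are 5 lines, with slopes 0, 1, ..., 4). Only the lines that attain the minimum somewhere contribute to roots; other lines are dominated. Here the surviving (envelope) indices are i = 4, i = 3, i = 2, i = 1, i = 0.
Intersections between consecutive envelope lines give the roots: for adjacent envelope indices i < j the intersection is x = (a_i − a_j) / (j − i). Reading off the sorted break points: {-7, -6, -2, -1}.
Verification: at each break x_0, at least two indices attain the minimum of min_i(a_i + i · x_0).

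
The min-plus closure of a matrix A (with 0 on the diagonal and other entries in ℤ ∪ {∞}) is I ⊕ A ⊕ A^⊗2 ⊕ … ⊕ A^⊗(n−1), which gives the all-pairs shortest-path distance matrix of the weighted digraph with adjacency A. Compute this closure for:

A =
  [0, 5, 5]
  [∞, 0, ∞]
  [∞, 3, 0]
Closure =
  [0, 5, 5]
  [∞, 0, ∞]
  [∞, 3, 0]

This is the Floyd-Warshall all-pairs shortest-path computation. For each intermediate vertex k = 0, 1, …, 2, update dist[i][j] ← min(dist[i][j], dist[i][k] + dist[k][j]). The final matrix gives, for each (i, j), the minimum total weight of any directed path from i to j (possibly empty when i = j).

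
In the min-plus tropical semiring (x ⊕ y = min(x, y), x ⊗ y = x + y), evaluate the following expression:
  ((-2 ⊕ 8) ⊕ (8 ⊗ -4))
((-2 ⊕ 8) ⊕ (8 ⊗ -4)) = -2

Expand innermost to outermost. Recall ⊕ takes the minimum of its arguments and ⊗ takes their sum. Working out the expression ((-2 ⊕ 8) ⊕ (8 ⊗ -4)) gives -2.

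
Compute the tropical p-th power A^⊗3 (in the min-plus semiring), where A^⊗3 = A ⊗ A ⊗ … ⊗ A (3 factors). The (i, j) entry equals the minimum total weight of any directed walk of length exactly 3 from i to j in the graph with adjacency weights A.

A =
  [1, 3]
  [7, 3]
A^⊗3 =
  [3, 5]
  [9, 9]

Each entry (A^⊗3)_ij equals the minimum over all length-3 walks i = v_0 → v_1 → … → v_3 = j of Σ_t A[v_t][v_{t+1}]. For example, for (i, j) = (0, 1) we minimise over 4 possible intermediate vertex sequences; the minimum is 5, attained along the walk 0 → 0 → 0 → 1.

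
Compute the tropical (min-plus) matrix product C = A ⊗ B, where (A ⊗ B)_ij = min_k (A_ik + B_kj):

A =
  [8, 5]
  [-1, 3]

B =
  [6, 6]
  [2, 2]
A ⊗ B =
  [7, 7]
  [5, 5]

Apply the min-plus product entry-by-entry:
  C[0][0] = min over k of (A[0][0] + B[0][0] = 8 + 6 = 14, A[0][1] + B[1][0] = 5 + 2 = 7) = 7 (attained at k = 1)
  C[0][1] = min over k of (A[0][0] + B[0][1] = 8 + 6 = 14, A[0][1] + B[1][1] = 5 + 2 = 7) = 7 (attained at k = 1)
  C[1][0] = min over k of (A[1][0] + B[0][0] = -1 + 6 = 5, A[1][1] + B[1][0] = 3 + 2 = 5) = 5 (attained at k = 0)
  C[1][1] = min over k of (A[1][0] + B[0][1] = -1 + 6 = 5, A[1][1] + B[1][1] = 3 + 2 = 5) = 5 (attained at k = 0)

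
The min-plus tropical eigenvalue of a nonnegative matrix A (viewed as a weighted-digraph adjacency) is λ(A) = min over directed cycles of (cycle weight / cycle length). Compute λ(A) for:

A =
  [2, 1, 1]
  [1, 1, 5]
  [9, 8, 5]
λ(A) = 1

Enumerate directed cycles and compute their means (weight / length). Sample:
  cycle 0 → 0: weight = 2, length = 1, mean = 2/1 ≈ 2.000
  cycle 1 → 1: weight = 1, length = 1, mean = 1/1 ≈ 1.000
  cycle 2 → 2: weight = 5, length = 1, mean = 5/1 ≈ 5.000
  cycle 0 → 1 → 0: weight = 2, length = 2, mean = 2/2 ≈ 1.000
  cycle 0 → 2 → 0: weight = 10, length = 2, mean = 10/2 ≈ 5.000
  cycle 1 → 0 → 1: weight = 2, length = 2, mean = 2/2 ≈ 1.000
Minimum mean = 1.000, attained e.g. along the cycle 1 → 1 with weight 1 and length 1. So λ(A) = 1/1 = 1.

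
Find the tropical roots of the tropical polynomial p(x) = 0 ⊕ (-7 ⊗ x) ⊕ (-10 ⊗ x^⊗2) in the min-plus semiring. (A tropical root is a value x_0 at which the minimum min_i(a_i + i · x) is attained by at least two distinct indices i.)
Roots: {3, 7}

Each tropical root is a break point of the lower envelope of the lines y = a_i + i · x (there are 3 lines, with slopes 0, 1, ..., 2). Only the lines that attain the minimum somewhere contribute to roots; other lines are dominated. Here the surviving (envelope) indices are i = 2, i = 1, i = 0.
Intersections between consecutive envelope lines give the roots: for adjacent envelope indices i < j the intersection is x = (a_i − a_j) / (j − i). Reading off the sorted break points: {3, 7}.
Verification: at each break x_0, at least two indices attain the minimum of min_i(a_i + i · x_0).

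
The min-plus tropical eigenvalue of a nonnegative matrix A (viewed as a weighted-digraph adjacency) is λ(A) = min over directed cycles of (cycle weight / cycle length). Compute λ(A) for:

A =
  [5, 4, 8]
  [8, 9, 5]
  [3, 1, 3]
λ(A) = 3

Enumerate directed cycles and compute their means (weight / length). Sample:
  cycle 0 → 0: weight = 5, length = 1, mean = 5/1 ≈ 5.000
  cycle 1 → 1: weight = 9, length = 1, mean = 9/1 ≈ 9.000
  cycle 2 → 2: weight = 3, length = 1, mean = 3/1 ≈ 3.000
  cycle 0 → 1 → 0: weight = 12, length = 2, mean = 12/2 ≈ 6.000
  cycle 0 → 2 → 0: weight = 11, length = 2, mean = 11/2 ≈ 5.500
  cycle 1 → 0 → 1: weight = 12, length = 2, mean = 12/2 ≈ 6.000
Minimum mean = 3.000, attained e.g. along the cycle 2 → 2 with weight 3 and length 1. So λ(A) = 3/1 = 3.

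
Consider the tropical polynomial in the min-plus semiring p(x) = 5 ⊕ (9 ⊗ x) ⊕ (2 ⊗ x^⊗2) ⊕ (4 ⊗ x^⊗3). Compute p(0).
p(0) = 2

A tropical monomial a ⊗ x^⊗i evaluates to a + i · x. Evaluating each term at x = 0:
  Term 0 contributes 5 + 0 · 0 = 5
  Term 1 contributes 9 + 1 · 0 = 9
  Term 2 contributes 2 + 2 · 0 = 2
  Term 3 contributes 4 + 3 · 0 = 4
p(0) = ⊕ of these = min[5, 9, 2, 4] = 2.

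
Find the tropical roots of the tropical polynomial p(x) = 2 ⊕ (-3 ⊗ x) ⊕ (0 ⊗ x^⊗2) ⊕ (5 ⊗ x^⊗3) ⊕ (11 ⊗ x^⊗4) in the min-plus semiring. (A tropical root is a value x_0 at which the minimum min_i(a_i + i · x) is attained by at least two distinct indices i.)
Roots: {-6, -5, -3, 5}

Each tropical root is a break point of the lower envelope of the lines y = a_i + i · x (there are 5 lines, with slopes 0, 1, ..., 4). Only the lines that attain the minimum somewhere contribute to roots; other lines are dominated. Here the surviving (envelope) indices are i = 4, i = 3, i = 2, i = 1, i = 0.
Intersections between consecutive envelope lines give the roots: for adjacent envelope indices i < j the intersection is x = (a_i − a_j) / (j − i). Reading off the sorted break points: {-6, -5, -3, 5}.
Verification: at each break x_0, at least two indices attain the minimum of min_i(a_i + i · x_0).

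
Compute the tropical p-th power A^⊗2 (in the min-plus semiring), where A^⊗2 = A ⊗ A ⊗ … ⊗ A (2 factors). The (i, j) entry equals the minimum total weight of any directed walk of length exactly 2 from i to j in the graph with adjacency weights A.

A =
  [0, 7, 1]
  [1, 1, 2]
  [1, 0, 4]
A^⊗2 =
  [0, 1, 1]
  [1, 2, 2]
  [1, 1, 2]

Each entry (A^⊗2)_ij equals the minimum over all length-2 walks i = v_0 → v_1 → … → v_2 = j of Σ_t A[v_t][v_{t+1}]. For example, for (i, j) = (0, 2) we minimise over 3 possible intermediate vertex sequences; the minimum is 1, attained along the walk 0 → 0 → 2.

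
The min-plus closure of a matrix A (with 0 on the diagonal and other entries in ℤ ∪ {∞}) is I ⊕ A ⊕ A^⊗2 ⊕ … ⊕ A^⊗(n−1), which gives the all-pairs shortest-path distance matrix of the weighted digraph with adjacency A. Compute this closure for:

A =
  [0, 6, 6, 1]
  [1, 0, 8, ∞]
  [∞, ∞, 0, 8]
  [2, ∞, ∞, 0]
Closure =
  [0, 6, 6, 1]
  [1, 0, 7, 2]
  [10, 16, 0, 8]
  [2, 8, 8, 0]

This is the Floyd-Warshall all-pairs shortest-path computation. For each intermediate vertex k = 0, 1, …, 3, update dist[i][j] ← min(dist[i][j], dist[i][k] + dist[k][j]). The final matrix gives, for each (i, j), the minimum total weight of any directed path from i to j (possibly empty when i = j).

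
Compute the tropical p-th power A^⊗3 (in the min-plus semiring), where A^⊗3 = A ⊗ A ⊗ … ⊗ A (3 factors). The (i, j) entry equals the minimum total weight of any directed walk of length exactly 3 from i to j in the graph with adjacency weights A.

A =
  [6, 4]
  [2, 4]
A^⊗3 =
  [10, 10]
  [8, 10]

Each entry (A^⊗3)_ij equals the minimum over all length-3 walks i = v_0 → v_1 → … → v_3 = j of Σ_t A[v_t][v_{t+1}]. For example, for (i, j) = (0, 1) we minimise over 4 possible intermediate vertex sequences; the minimum is 10, attained along the walk 0 → 1 → 0 → 1.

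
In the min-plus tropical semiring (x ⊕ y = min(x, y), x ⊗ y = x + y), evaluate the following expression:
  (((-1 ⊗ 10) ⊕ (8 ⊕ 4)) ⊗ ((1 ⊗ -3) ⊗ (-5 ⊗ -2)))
(((-1 ⊗ 10) ⊕ (8 ⊕ 4)) ⊗ ((1 ⊗ -3) ⊗ (-5 ⊗ -2))) = -5

Expand innermost to outermost. Recall ⊕ takes the minimum of its arguments and ⊗ takes their sum. Working out the expression (((-1 ⊗ 10) ⊕ (8 ⊕ 4)) ⊗ ((1 ⊗ -3) ⊗ (-5 ⊗ -2))) gives -5.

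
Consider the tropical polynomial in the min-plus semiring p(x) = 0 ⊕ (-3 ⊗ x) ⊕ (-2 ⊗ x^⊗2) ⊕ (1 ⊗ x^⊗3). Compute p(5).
p(5) = 0

A tropical monomial a ⊗ x^⊗i evaluates to a + i · x. Evaluating each term at x = 5:
  Term 0 contributes 0 + 0 · 5 = 0
  Term 1 contributes -3 + 1 · 5 = 2
  Term 2 contributes -2 + 2 · 5 = 8
  Term 3 contributes 1 + 3 · 5 = 16
p(5) = ⊕ of these = min[0, 2, 8, 16] = 0.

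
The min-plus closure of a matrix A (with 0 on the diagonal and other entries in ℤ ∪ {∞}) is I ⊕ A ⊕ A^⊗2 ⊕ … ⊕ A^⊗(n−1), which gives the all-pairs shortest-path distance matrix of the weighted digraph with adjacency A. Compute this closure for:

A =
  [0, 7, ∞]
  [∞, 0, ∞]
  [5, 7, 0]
Closure =
  [0, 7, ∞]
  [∞, 0, ∞]
  [5, 7, 0]

This is the Floyd-Warshall all-pairs shortest-path computation. For each intermediate vertex k = 0, 1, …, 2, update dist[i][j] ← min(dist[i][j], dist[i][k] + dist[k][j]). The final matrix gives, for each (i, j), the minimum total weight of any directed path from i to j (possibly empty when i = j).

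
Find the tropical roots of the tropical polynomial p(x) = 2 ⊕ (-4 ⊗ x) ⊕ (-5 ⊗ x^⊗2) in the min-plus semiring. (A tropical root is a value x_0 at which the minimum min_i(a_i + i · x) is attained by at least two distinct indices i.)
Roots: {1, 6}

Each tropical root is a break point of the lower envelope of the lines y = a_i + i · x (there are 3 lines, with slopes 0, 1, ..., 2). Only the lines that attain the minimum somewhere contribute to roots; other lines are dominated. Here the surviving (envelope) indices are i = 2, i = 1, i = 0.
Intersections between consecutive envelope lines give the roots: for adjacent envelope indices i < j the intersection is x = (a_i − a_j) / (j − i). Reading off the sorted break points: {1, 6}.
Verification: at each break x_0, at least two indices attain the minimum of min_i(a_i + i · x_0).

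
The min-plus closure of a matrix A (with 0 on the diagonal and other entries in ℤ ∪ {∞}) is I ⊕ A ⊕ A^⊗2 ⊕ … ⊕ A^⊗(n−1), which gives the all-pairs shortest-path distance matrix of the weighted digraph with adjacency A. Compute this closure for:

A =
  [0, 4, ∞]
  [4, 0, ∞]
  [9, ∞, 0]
Closure =
  [0, 4, ∞]
  [4, 0, ∞]
  [9, 13, 0]

This is the Floyd-Warshall all-pairs shortest-path computation. For each intermediate vertex k = 0, 1, …, 2, update dist[i][j] ← min(dist[i][j], dist[i][k] + dist[k][j]). The final matrix gives, for each (i, j), the minimum total weight of any directed path from i to j (possibly empty when i = j).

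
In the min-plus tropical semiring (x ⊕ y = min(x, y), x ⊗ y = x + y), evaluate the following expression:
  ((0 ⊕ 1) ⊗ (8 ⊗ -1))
((0 ⊕ 1) ⊗ (8 ⊗ -1)) = 7

Expand innermost to outermost. Recall ⊕ takes the minimum of its arguments and ⊗ takes their sum. Working out the expression ((0 ⊕ 1) ⊗ (8 ⊗ -1)) gives 7.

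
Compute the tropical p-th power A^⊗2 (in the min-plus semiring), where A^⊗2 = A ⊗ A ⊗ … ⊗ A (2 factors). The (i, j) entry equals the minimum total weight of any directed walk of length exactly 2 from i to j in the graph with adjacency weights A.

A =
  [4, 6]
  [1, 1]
A^⊗2 =
  [7, 7]
  [2, 2]

Each entry (A^⊗2)_ij equals the minimum over all length-2 walks i = v_0 → v_1 → … → v_2 = j of Σ_t A[v_t][v_{t+1}]. For example, for (i, j) = (0, 1) we minimise over 2 possible intermediate vertex sequences; the minimum is 7, attained along the walk 0 → 1 → 1.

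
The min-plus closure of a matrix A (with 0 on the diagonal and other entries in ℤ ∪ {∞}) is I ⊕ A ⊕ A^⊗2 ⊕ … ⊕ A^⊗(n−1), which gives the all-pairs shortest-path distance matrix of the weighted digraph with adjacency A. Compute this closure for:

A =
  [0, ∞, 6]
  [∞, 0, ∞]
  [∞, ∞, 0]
Closure =
  [0, ∞, 6]
  [∞, 0, ∞]
  [∞, ∞, 0]

This is the Floyd-Warshall all-pairs shortest-path computation. For each intermediate vertex k = 0, 1, …, 2, update dist[i][j] ← min(dist[i][j], dist[i][k] + dist[k][j]). The final matrix gives, for each (i, j), the minimum total weight of any directed path from i to j (possibly empty when i = j).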